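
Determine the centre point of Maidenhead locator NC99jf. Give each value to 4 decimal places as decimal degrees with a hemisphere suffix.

60.7708° S, 98.7917° E

Field N=13, C=2: +13·20° lon, +2·10° lat → SW at lon 80°, lat -70°.
Square 9, 9: +9·2° lon, +9·1° lat → SW at lon 98°, lat -61°.
Subsquare j=9, f=5: +9·0.0833333° lon, +5·0.0416667° lat → SW at lon 98.75°, lat -60.7917°.
Cell spans 0.0833333° lon × 0.0416667° lat. Centre is SW corner plus half of each.
latitude 60.7708° S, longitude 98.7917° E.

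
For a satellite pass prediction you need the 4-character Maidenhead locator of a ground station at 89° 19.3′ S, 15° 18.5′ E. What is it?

JA70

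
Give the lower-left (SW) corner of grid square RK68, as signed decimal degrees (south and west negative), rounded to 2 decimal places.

Field R=17, K=10: +17·20° lon, +10·10° lat → SW at lon 160°, lat 10°.
Square 6, 8: +6·2° lon, +8·1° lat → SW at lon 172°, lat 18°.
latitude 18.00, longitude 172.00.

18.00, 172.00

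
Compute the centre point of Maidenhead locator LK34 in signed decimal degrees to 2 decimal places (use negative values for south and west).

Field L=11, K=10: +11·20° lon, +10·10° lat → SW at lon 40°, lat 10°.
Square 3, 4: +3·2° lon, +4·1° lat → SW at lon 46°, lat 14°.
Cell spans 2° lon × 1° lat. Centre is SW corner plus half of each.
latitude 14.50, longitude 47.00.

14.50, 47.00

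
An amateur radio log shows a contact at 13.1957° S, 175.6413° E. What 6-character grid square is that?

RH76tt

Offset from 180°W / 90°S: lon 355.6413°, lat 76.8043°.
Field (20°×10°, letters A–R): 355.6413/20 → 17 → R, 76.8043/10 → 7 → H; chars RH.
Square (2°×1°, digits 0–9): 15.6413/2 → 7, 6.8043/1 → 6; chars 76.
Subsquare (5′×2.5′, letters a–x): 1.6413/0.0833333 → 19 → t, 0.8043/0.0416667 → 19 → t; chars tt.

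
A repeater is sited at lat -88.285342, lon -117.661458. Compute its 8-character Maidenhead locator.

Add 180° to longitude and 90° to latitude: 62.33854, 1.71466.
Field: 62.33854/20 → 3 → D, 1.71466/10 → 0 → A; chars DA.
Square: 2.33854/2 → 1, 1.71466/1 → 1; chars 11.
Subsquare: 0.33854/0.0833333 → 4 → e, 0.71466/0.0416667 → 17 → r; chars er.
Extended square: 0.00521/0.00833333 → 0, 0.00632/0.00416667 → 1; chars 01.

DA11er01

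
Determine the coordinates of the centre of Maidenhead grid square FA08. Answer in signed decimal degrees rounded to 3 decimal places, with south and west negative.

-81.500, -79.000

Field F=5, A=0: +5·20° lon, +0·10° lat → SW at lon -80°, lat -90°.
Square 0, 8: +0·2° lon, +8·1° lat → SW at lon -80°, lat -82°.
Cell spans 2° lon × 1° lat. Centre is SW corner plus half of each.
latitude -81.500, longitude -79.000.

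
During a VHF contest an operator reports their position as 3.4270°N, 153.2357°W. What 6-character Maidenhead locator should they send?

Shift to the Maidenhead origin (180°W, 90°S): lon 26.7643, lat 93.4270.
Field (20°×10°, letters A–R): lon ⌊26.7643/20⌋ = 1 → B; lat ⌊93.4270/10⌋ = 9 → J.
Square (2°×1°, digits 0–9): lon ⌊6.7643/2⌋ = 3; lat ⌊3.4270/1⌋ = 3.
Subsquare (5′×2.5′, letters a–x): lon ⌊0.7643/0.0833333⌋ = 9 → j; lat ⌊0.4270/0.0416667⌋ = 10 → k.

BJ33jk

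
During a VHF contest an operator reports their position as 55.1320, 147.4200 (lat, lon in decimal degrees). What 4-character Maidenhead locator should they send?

QO35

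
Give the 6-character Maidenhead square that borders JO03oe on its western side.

JO03ne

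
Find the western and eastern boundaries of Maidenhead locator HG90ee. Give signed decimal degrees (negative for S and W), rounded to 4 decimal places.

-21.6667, -21.5833

Field H=7, G=6: +7·20° lon, +6·10° lat → SW at lon -40°, lat -30°.
Square 9, 0: +9·2° lon, +0·1° lat → SW at lon -22°, lat -30°.
Subsquare e=4, e=4: +4·0.0833333° lon, +4·0.0416667° lat → SW at lon -21.6667°, lat -29.8333°.
Cell spans 0.0833333° lon × 0.0416667° lat.
west -21.6667, east -21.5833.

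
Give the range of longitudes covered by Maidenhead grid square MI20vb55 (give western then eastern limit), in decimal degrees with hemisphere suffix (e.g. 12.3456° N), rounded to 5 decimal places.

Field M=12, I=8: +12·20° lon, +8·10° lat → SW at lon 60°, lat -10°.
Square 2, 0: +2·2° lon, +0·1° lat → SW at lon 64°, lat -10°.
Subsquare v=21, b=1: +21·0.0833333° lon, +1·0.0416667° lat → SW at lon 65.75°, lat -9.95833°.
Extended square 5, 5: +5·0.00833333° lon, +5·0.00416667° lat → SW at lon 65.7917°, lat -9.9375°.
Cell spans 0.00833333° lon × 0.00416667° lat.
west 65.79167° E, east 65.80000° E.

65.79167° E, 65.80000° E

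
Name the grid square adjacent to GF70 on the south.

Latitude square 0; −1 → -1, wraps to 9, carry into field.
Latitude field F = 5; −1 → 4 = E.
The longitude characters are unchanged.

GE79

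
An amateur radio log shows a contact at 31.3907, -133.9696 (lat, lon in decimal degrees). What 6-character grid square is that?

Offset from 180°W / 90°S: lon 46.0304°, lat 121.3907°.
Field (20°×10°, letters A–R): 46.0304/20 → 2 → C, 121.3907/10 → 12 → M; chars CM.
Square (2°×1°, digits 0–9): 6.0304/2 → 3, 1.3907/1 → 1; chars 31.
Subsquare (5′×2.5′, letters a–x): 0.0304/0.0833333 → 0 → a, 0.3907/0.0416667 → 9 → j; chars aj.

CM31aj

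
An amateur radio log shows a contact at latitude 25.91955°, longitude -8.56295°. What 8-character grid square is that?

IL55rw20

Offset from 180°W / 90°S: lon 171.43705°, lat 115.91955°.
Field: lon ⌊171.43705/20⌋ = 8 → I; lat ⌊115.91955/10⌋ = 11 → L.
Square: lon ⌊11.43705/2⌋ = 5; lat ⌊5.91955/1⌋ = 5.
Subsquare: lon ⌊1.43705/0.0833333⌋ = 17 → r; lat ⌊0.91955/0.0416667⌋ = 22 → w.
Extended square: lon ⌊0.02038/0.00833333⌋ = 2; lat ⌊0.00288/0.00416667⌋ = 0.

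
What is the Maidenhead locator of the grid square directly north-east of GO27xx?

Longitude subsquare x = 23; +1 → 24, wraps to 0 = a, carry into square.
Longitude square 2; +1 → 3.
Latitude subsquare x = 23; +1 → 24, wraps to 0 = a, carry into square.
Latitude square 7; +1 → 8.

GO38aa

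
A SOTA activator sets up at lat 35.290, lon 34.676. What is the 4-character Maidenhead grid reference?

KM75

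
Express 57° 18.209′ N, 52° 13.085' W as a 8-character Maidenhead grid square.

Shift to the Maidenhead origin (180°W, 90°S): lon 127.78192, lat 147.30348.
Field (20°×10°, letters A–R): 127.78192/20 → 6 → G, 147.30348/10 → 14 → O; chars GO.
Square (2°×1°, digits 0–9): 7.78192/2 → 3, 7.30348/1 → 7; chars 37.
Subsquare (5′×2.5′, letters a–x): 1.78192/0.0833333 → 21 → v, 0.30348/0.0416667 → 7 → h; chars vh.
Extended square (30″×15″, digits 0–9): 0.03192/0.00833333 → 3, 0.01182/0.00416667 → 2; chars 32.

GO37vh32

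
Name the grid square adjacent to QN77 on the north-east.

Longitude square 7; +1 → 8.
Latitude square 7; +1 → 8.

QN88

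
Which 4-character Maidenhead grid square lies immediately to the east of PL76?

PL86

Longitude square 7; +1 → 8.
The latitude characters are unchanged.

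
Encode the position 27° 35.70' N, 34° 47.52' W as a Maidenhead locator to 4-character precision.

HL27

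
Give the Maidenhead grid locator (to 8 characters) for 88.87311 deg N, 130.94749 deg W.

CR48mu69

Add 180° to longitude and 90° to latitude: 49.05251, 178.87311.
Field: lon ⌊49.05251/20⌋ = 2 → C; lat ⌊178.87311/10⌋ = 17 → R.
Square: lon ⌊9.05251/2⌋ = 4; lat ⌊8.87311/1⌋ = 8.
Subsquare: lon ⌊1.05251/0.0833333⌋ = 12 → m; lat ⌊0.87311/0.0416667⌋ = 20 → u.
Extended square: lon ⌊0.05251/0.00833333⌋ = 6; lat ⌊0.03978/0.00416667⌋ = 9.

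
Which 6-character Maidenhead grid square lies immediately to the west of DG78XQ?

DG78wq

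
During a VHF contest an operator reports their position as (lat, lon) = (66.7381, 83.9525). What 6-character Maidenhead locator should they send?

Offset from 180°W / 90°S: lon 263.9525°, lat 156.7381°.
Field: lon ⌊263.9525/20⌋ = 13 → N; lat ⌊156.7381/10⌋ = 15 → P.
Square: lon ⌊3.9525/2⌋ = 1; lat ⌊6.7381/1⌋ = 6.
Subsquare: lon ⌊1.9525/0.0833333⌋ = 23 → x; lat ⌊0.7381/0.0416667⌋ = 17 → r.

NP16xr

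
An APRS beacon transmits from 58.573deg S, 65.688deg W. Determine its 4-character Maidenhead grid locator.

Offset from 180°W / 90°S: lon 114.31°, lat 31.43°.
Field (20°×10°, letters A–R): 114.31/20 → 5 → F, 31.43/10 → 3 → D; chars FD.
Square (2°×1°, digits 0–9): 14.31/2 → 7, 1.43/1 → 1; chars 71.

FD71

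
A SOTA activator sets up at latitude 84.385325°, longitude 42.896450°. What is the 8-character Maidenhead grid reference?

Offset from 180°W / 90°S: lon 222.89645°, lat 174.38532°.
Field (20°×10°, letters A–R): lon ⌊222.89645/20⌋ = 11 → L; lat ⌊174.38532/10⌋ = 17 → R.
Square (2°×1°, digits 0–9): lon ⌊2.89645/2⌋ = 1; lat ⌊4.38532/1⌋ = 4.
Subsquare (5′×2.5′, letters a–x): lon ⌊0.89645/0.0833333⌋ = 10 → k; lat ⌊0.38532/0.0416667⌋ = 9 → j.
Extended square (30″×15″, digits 0–9): lon ⌊0.06312/0.00833333⌋ = 7; lat ⌊0.01032/0.00416667⌋ = 2.

LR14kj72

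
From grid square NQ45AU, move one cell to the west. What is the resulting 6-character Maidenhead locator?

NQ35xu

Longitude subsquare a = 0; −1 → -1, wraps to 23 = x, carry into square.
Longitude square 4; −1 → 3.
The latitude characters are unchanged.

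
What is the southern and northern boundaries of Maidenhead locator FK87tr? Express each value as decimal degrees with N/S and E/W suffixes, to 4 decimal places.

17.7083° N, 17.7500° N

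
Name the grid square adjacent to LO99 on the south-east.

MO08

Longitude square 9; +1 → 10, wraps to 0, carry into field.
Longitude field L = 11; +1 → 12 = M.
Latitude square 9; −1 → 8.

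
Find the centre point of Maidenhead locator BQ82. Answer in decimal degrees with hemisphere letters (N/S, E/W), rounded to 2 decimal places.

72.50° N, 143.00° W

Field B=1, Q=16: +1·20° lon, +16·10° lat → SW at lon -160°, lat 70°.
Square 8, 2: +8·2° lon, +2·1° lat → SW at lon -144°, lat 72°.
Cell spans 2° lon × 1° lat. Centre is SW corner plus half of each.
latitude 72.50° N, longitude 143.00° W.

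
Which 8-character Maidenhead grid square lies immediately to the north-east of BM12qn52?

BM12qn63

Longitude extended square 5; +1 → 6.
Latitude extended square 2; +1 → 3.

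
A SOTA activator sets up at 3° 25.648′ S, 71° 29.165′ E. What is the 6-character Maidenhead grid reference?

MI56rn

Shift to the Maidenhead origin (180°W, 90°S): lon 251.4861, lat 86.5725.
Field: lon ⌊251.4861/20⌋ = 12 → M; lat ⌊86.5725/10⌋ = 8 → I.
Square: lon ⌊11.4861/2⌋ = 5; lat ⌊6.5725/1⌋ = 6.
Subsquare: lon ⌊1.4861/0.0833333⌋ = 17 → r; lat ⌊0.5725/0.0416667⌋ = 13 → n.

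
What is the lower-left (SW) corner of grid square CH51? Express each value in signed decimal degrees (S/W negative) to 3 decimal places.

-19.000, -130.000

Field C=2, H=7: +2·20° lon, +7·10° lat → SW at lon -140°, lat -20°.
Square 5, 1: +5·2° lon, +1·1° lat → SW at lon -130°, lat -19°.
latitude -19.000, longitude -130.000.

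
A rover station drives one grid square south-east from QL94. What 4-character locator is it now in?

RL03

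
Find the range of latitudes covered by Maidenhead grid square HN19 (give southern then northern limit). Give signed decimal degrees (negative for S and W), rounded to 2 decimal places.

49.00, 50.00

Field H=7, N=13: +7·20° lon, +13·10° lat → SW at lon -40°, lat 40°.
Square 1, 9: +1·2° lon, +9·1° lat → SW at lon -38°, lat 49°.
Cell spans 2° lon × 1° lat.
south 49.00, north 50.00.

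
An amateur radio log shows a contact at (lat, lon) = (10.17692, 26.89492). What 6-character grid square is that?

Offset from 180°W / 90°S: lon 206.8949°, lat 100.1769°.
Field: lon ⌊206.8949/20⌋ = 10 → K; lat ⌊100.1769/10⌋ = 10 → K.
Square: lon ⌊6.8949/2⌋ = 3; lat ⌊0.1769/1⌋ = 0.
Subsquare: lon ⌊0.8949/0.0833333⌋ = 10 → k; lat ⌊0.1769/0.0416667⌋ = 4 → e.

KK30ke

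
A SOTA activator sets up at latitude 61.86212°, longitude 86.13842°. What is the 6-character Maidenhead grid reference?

NP31bu

Offset from 180°W / 90°S: lon 266.1384°, lat 151.8621°.
Field (20°×10°, letters A–R): 266.1384/20 → 13 → N, 151.8621/10 → 15 → P; chars NP.
Square (2°×1°, digits 0–9): 6.1384/2 → 3, 1.8621/1 → 1; chars 31.
Subsquare (5′×2.5′, letters a–x): 0.1384/0.0833333 → 1 → b, 0.8621/0.0416667 → 20 → u; chars bu.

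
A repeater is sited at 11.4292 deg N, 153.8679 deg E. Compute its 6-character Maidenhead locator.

QK61wk

Add 180° to longitude and 90° to latitude: 333.8679, 101.4292.
Field: 333.8679/20 → 16 → Q, 101.4292/10 → 10 → K; chars QK.
Square: 13.8679/2 → 6, 1.4292/1 → 1; chars 61.
Subsquare: 1.8679/0.0833333 → 22 → w, 0.4292/0.0416667 → 10 → k; chars wk.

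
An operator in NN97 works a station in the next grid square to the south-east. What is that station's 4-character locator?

ON06

Longitude square 9; +1 → 10, wraps to 0, carry into field.
Longitude field N = 13; +1 → 14 = O.
Latitude square 7; −1 → 6.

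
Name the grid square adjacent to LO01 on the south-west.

Longitude square 0; −1 → -1, wraps to 9, carry into field.
Longitude field L = 11; −1 → 10 = K.
Latitude square 1; −1 → 0.

KO90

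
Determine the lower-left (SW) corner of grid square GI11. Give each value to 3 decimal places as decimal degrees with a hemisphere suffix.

Field G=6, I=8: +6·20° lon, +8·10° lat → SW at lon -60°, lat -10°.
Square 1, 1: +1·2° lon, +1·1° lat → SW at lon -58°, lat -9°.
latitude 9.000° S, longitude 58.000° W.

9.000° S, 58.000° W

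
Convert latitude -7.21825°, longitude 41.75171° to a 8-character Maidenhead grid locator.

Offset from 180°W / 90°S: lon 221.75171°, lat 82.78175°.
Field (20°×10°, letters A–R): 221.75171/20 → 11 → L, 82.78175/10 → 8 → I; chars LI.
Square (2°×1°, digits 0–9): 1.75171/2 → 0, 2.78175/1 → 2; chars 02.
Subsquare (5′×2.5′, letters a–x): 1.75171/0.0833333 → 21 → v, 0.78175/0.0416667 → 18 → s; chars vs.
Extended square (30″×15″, digits 0–9): 0.00171/0.00833333 → 0, 0.03175/0.00416667 → 7; chars 07.

LI02vs07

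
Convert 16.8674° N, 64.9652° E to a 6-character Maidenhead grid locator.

MK26lu

Add 180° to longitude and 90° to latitude: 244.9652, 106.8674.
Field (20°×10°, letters A–R): 244.9652/20 → 12 → M, 106.8674/10 → 10 → K; chars MK.
Square (2°×1°, digits 0–9): 4.9652/2 → 2, 6.8674/1 → 6; chars 26.
Subsquare (5′×2.5′, letters a–x): 0.9652/0.0833333 → 11 → l, 0.8674/0.0416667 → 20 → u; chars lu.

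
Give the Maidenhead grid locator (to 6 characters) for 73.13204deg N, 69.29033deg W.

Add 180° to longitude and 90° to latitude: 110.7097, 163.1320.
Field: lon ⌊110.7097/20⌋ = 5 → F; lat ⌊163.1320/10⌋ = 16 → Q.
Square: lon ⌊10.7097/2⌋ = 5; lat ⌊3.1320/1⌋ = 3.
Subsquare: lon ⌊0.7097/0.0833333⌋ = 8 → i; lat ⌊0.1320/0.0416667⌋ = 3 → d.

FQ53id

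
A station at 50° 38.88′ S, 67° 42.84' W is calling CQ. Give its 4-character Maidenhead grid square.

Offset from 180°W / 90°S: lon 112.29°, lat 39.35°.
Field: lon ⌊112.29/20⌋ = 5 → F; lat ⌊39.35/10⌋ = 3 → D.
Square: lon ⌊12.29/2⌋ = 6; lat ⌊9.35/1⌋ = 9.

FD69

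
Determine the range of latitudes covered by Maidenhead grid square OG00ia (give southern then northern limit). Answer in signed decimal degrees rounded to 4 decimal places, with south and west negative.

Field O=14, G=6: +14·20° lon, +6·10° lat → SW at lon 100°, lat -30°.
Square 0, 0: +0·2° lon, +0·1° lat → SW at lon 100°, lat -30°.
Subsquare i=8, a=0: +8·0.0833333° lon, +0·0.0416667° lat → SW at lon 100.667°, lat -30°.
Cell spans 0.0833333° lon × 0.0416667° lat.
south -30.0000, north -29.9583.

-30.0000, -29.9583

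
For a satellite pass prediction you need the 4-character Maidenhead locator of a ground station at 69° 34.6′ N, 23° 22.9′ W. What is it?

HP89

Offset from 180°W / 90°S: lon 156.62°, lat 159.58°.
Field: 156.62/20 → 7 → H, 159.58/10 → 15 → P; chars HP.
Square: 16.62/2 → 8, 9.58/1 → 9; chars 89.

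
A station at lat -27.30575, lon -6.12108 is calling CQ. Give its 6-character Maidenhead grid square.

IG62wq

Shift to the Maidenhead origin (180°W, 90°S): lon 173.8789, lat 62.6942.
Field (20°×10°, letters A–R): 173.8789/20 → 8 → I, 62.6942/10 → 6 → G; chars IG.
Square (2°×1°, digits 0–9): 13.8789/2 → 6, 2.6942/1 → 2; chars 62.
Subsquare (5′×2.5′, letters a–x): 1.8789/0.0833333 → 22 → w, 0.6942/0.0416667 → 16 → q; chars wq.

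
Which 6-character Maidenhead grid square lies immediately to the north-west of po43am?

Longitude subsquare a = 0; −1 → -1, wraps to 23 = x, carry into square.
Longitude square 4; −1 → 3.
Latitude subsquare m = 12; +1 → 13 = n.

PO33xn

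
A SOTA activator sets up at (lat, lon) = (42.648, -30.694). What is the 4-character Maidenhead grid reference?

HN42

Add 180° to longitude and 90° to latitude: 149.31, 132.65.
Field: 149.31/20 → 7 → H, 132.65/10 → 13 → N; chars HN.
Square: 9.31/2 → 4, 2.65/1 → 2; chars 42.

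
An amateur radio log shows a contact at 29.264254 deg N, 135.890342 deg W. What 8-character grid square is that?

CL29bg33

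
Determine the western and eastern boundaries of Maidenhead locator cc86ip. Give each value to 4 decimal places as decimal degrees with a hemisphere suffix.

123.3333° W, 123.2500° W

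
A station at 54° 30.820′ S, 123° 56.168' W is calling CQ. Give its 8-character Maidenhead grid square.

CD85al76

Add 180° to longitude and 90° to latitude: 56.06387, 35.48633.
Field: 56.06387/20 → 2 → C, 35.48633/10 → 3 → D; chars CD.
Square: 16.06387/2 → 8, 5.48633/1 → 5; chars 85.
Subsquare: 0.06387/0.0833333 → 0 → a, 0.48633/0.0416667 → 11 → l; chars al.
Extended square: 0.06387/0.00833333 → 7, 0.02800/0.00416667 → 6; chars 76.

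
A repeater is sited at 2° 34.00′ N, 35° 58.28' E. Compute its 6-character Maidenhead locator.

Offset from 180°W / 90°S: lon 215.9713°, lat 92.5667°.
Field: 215.9713/20 → 10 → K, 92.5667/10 → 9 → J; chars KJ.
Square: 15.9713/2 → 7, 2.5667/1 → 2; chars 72.
Subsquare: 1.9713/0.0833333 → 23 → x, 0.5667/0.0416667 → 13 → n; chars xn.

KJ72xn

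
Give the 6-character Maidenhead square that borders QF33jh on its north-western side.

QF33ii

Longitude subsquare j = 9; −1 → 8 = i.
Latitude subsquare h = 7; +1 → 8 = i.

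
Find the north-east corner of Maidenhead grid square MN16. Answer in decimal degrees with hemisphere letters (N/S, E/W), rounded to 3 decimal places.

Field M=12, N=13: +12·20° lon, +13·10° lat → SW at lon 60°, lat 40°.
Square 1, 6: +1·2° lon, +6·1° lat → SW at lon 62°, lat 46°.
Cell spans 2° lon × 1° lat. NE corner is SW corner plus one full cell.
latitude 47.000° N, longitude 64.000° E.

47.000° N, 64.000° E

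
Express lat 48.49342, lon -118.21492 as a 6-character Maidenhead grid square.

DN08vl

Offset from 180°W / 90°S: lon 61.7851°, lat 138.4934°.
Field: 61.7851/20 → 3 → D, 138.4934/10 → 13 → N; chars DN.
Square: 1.7851/2 → 0, 8.4934/1 → 8; chars 08.
Subsquare: 1.7851/0.0833333 → 21 → v, 0.4934/0.0416667 → 11 → l; chars vl.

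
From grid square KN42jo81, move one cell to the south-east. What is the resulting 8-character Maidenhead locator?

KN42jo90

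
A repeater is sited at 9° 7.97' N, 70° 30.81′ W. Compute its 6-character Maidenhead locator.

FJ49rd

Add 180° to longitude and 90° to latitude: 109.4865, 99.1328.
Field: lon ⌊109.4865/20⌋ = 5 → F; lat ⌊99.1328/10⌋ = 9 → J.
Square: lon ⌊9.4865/2⌋ = 4; lat ⌊9.1328/1⌋ = 9.
Subsquare: lon ⌊1.4865/0.0833333⌋ = 17 → r; lat ⌊0.1328/0.0416667⌋ = 3 → d.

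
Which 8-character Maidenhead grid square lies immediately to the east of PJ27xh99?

Longitude extended square 9; +1 → 10, wraps to 0, carry into subsquare.
Longitude subsquare x = 23; +1 → 24, wraps to 0 = a, carry into square.
Longitude square 2; +1 → 3.
The latitude characters are unchanged.

PJ37ah09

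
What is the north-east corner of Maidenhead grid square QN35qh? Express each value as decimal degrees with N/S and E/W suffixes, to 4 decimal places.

45.3333° N, 147.4167° E

Field Q=16, N=13: +16·20° lon, +13·10° lat → SW at lon 140°, lat 40°.
Square 3, 5: +3·2° lon, +5·1° lat → SW at lon 146°, lat 45°.
Subsquare q=16, h=7: +16·0.0833333° lon, +7·0.0416667° lat → SW at lon 147.333°, lat 45.2917°.
Cell spans 0.0833333° lon × 0.0416667° lat. NE corner is SW corner plus one full cell.
latitude 45.3333° N, longitude 147.4167° E.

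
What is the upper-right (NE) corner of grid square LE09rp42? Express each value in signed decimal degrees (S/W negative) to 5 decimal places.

-40.36250, 41.45833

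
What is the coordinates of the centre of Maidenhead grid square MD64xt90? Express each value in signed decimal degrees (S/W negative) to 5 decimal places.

Field M=12, D=3: +12·20° lon, +3·10° lat → SW at lon 60°, lat -60°.
Square 6, 4: +6·2° lon, +4·1° lat → SW at lon 72°, lat -56°.
Subsquare x=23, t=19: +23·0.0833333° lon, +19·0.0416667° lat → SW at lon 73.9167°, lat -55.2083°.
Extended square 9, 0: +9·0.00833333° lon, +0·0.00416667° lat → SW at lon 73.9917°, lat -55.2083°.
Cell spans 0.00833333° lon × 0.00416667° lat. Centre is SW corner plus half of each.
latitude -55.20625, longitude 73.99583.

-55.20625, 73.99583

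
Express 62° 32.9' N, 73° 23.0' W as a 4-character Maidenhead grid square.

Add 180° to longitude and 90° to latitude: 106.62, 152.55.
Field: 106.62/20 → 5 → F, 152.55/10 → 15 → P; chars FP.
Square: 6.62/2 → 3, 2.55/1 → 2; chars 32.

FP32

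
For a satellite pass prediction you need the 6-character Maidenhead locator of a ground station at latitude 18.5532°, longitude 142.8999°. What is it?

QK18kn

Offset from 180°W / 90°S: lon 322.8999°, lat 108.5532°.
Field (20°×10°, letters A–R): lon ⌊322.8999/20⌋ = 16 → Q; lat ⌊108.5532/10⌋ = 10 → K.
Square (2°×1°, digits 0–9): lon ⌊2.8999/2⌋ = 1; lat ⌊8.5532/1⌋ = 8.
Subsquare (5′×2.5′, letters a–x): lon ⌊0.8999/0.0833333⌋ = 10 → k; lat ⌊0.5532/0.0416667⌋ = 13 → n.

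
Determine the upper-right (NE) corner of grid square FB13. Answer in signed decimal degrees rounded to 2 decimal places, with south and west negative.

Field F=5, B=1: +5·20° lon, +1·10° lat → SW at lon -80°, lat -80°.
Square 1, 3: +1·2° lon, +3·1° lat → SW at lon -78°, lat -77°.
Cell spans 2° lon × 1° lat. NE corner is SW corner plus one full cell.
latitude -76.00, longitude -76.00.

-76.00, -76.00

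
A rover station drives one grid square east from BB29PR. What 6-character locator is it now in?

BB29qr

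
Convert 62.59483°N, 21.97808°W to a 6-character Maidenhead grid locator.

Offset from 180°W / 90°S: lon 158.0219°, lat 152.5948°.
Field: lon ⌊158.0219/20⌋ = 7 → H; lat ⌊152.5948/10⌋ = 15 → P.
Square: lon ⌊18.0219/2⌋ = 9; lat ⌊2.5948/1⌋ = 2.
Subsquare: lon ⌊0.0219/0.0833333⌋ = 0 → a; lat ⌊0.5948/0.0416667⌋ = 14 → o.

HP92ao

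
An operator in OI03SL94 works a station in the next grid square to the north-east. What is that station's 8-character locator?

OI03tl05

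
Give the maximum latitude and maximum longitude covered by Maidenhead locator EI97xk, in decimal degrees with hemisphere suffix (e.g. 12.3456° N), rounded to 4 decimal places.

2.5417° S, 80.0000° W

Field E=4, I=8: +4·20° lon, +8·10° lat → SW at lon -100°, lat -10°.
Square 9, 7: +9·2° lon, +7·1° lat → SW at lon -82°, lat -3°.
Subsquare x=23, k=10: +23·0.0833333° lon, +10·0.0416667° lat → SW at lon -80.0833°, lat -2.58333°.
Cell spans 0.0833333° lon × 0.0416667° lat. NE corner is SW corner plus one full cell.
latitude 2.5417° S, longitude 80.0000° W.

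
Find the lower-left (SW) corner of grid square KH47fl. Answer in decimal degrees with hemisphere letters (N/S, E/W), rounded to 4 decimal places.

12.5417° S, 28.4167° E

Field K=10, H=7: +10·20° lon, +7·10° lat → SW at lon 20°, lat -20°.
Square 4, 7: +4·2° lon, +7·1° lat → SW at lon 28°, lat -13°.
Subsquare f=5, l=11: +5·0.0833333° lon, +11·0.0416667° lat → SW at lon 28.4167°, lat -12.5417°.
latitude 12.5417° S, longitude 28.4167° E.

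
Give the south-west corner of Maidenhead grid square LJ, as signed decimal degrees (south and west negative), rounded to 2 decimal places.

0.00, 40.00

Field L=11, J=9: +11·20° lon, +9·10° lat → SW at lon 40°, lat 0°.
latitude 0.00, longitude 40.00.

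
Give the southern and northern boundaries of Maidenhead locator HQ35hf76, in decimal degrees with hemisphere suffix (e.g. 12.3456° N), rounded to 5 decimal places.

Field H=7, Q=16: +7·20° lon, +16·10° lat → SW at lon -40°, lat 70°.
Square 3, 5: +3·2° lon, +5·1° lat → SW at lon -34°, lat 75°.
Subsquare h=7, f=5: +7·0.0833333° lon, +5·0.0416667° lat → SW at lon -33.4167°, lat 75.2083°.
Extended square 7, 6: +7·0.00833333° lon, +6·0.00416667° lat → SW at lon -33.3583°, lat 75.2333°.
Cell spans 0.00833333° lon × 0.00416667° lat.
south 75.23333° N, north 75.23750° N.

75.23333° N, 75.23750° N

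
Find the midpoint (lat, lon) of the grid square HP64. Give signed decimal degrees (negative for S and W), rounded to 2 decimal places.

64.50, -27.00

Field H=7, P=15: +7·20° lon, +15·10° lat → SW at lon -40°, lat 60°.
Square 6, 4: +6·2° lon, +4·1° lat → SW at lon -28°, lat 64°.
Cell spans 2° lon × 1° lat. Centre is SW corner plus half of each.
latitude 64.50, longitude -27.00.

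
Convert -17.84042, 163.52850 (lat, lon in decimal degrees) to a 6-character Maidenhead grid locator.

RH12sd

Add 180° to longitude and 90° to latitude: 343.5285, 72.1596.
Field (20°×10°, letters A–R): lon ⌊343.5285/20⌋ = 17 → R; lat ⌊72.1596/10⌋ = 7 → H.
Square (2°×1°, digits 0–9): lon ⌊3.5285/2⌋ = 1; lat ⌊2.1596/1⌋ = 2.
Subsquare (5′×2.5′, letters a–x): lon ⌊1.5285/0.0833333⌋ = 18 → s; lat ⌊0.1596/0.0416667⌋ = 3 → d.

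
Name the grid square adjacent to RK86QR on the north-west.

Longitude subsquare q = 16; −1 → 15 = p.
Latitude subsquare r = 17; +1 → 18 = s.

RK86ps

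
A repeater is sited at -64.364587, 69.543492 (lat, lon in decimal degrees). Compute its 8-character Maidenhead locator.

MC45sp52

Offset from 180°W / 90°S: lon 249.54349°, lat 25.63541°.
Field (20°×10°, letters A–R): 249.54349/20 → 12 → M, 25.63541/10 → 2 → C; chars MC.
Square (2°×1°, digits 0–9): 9.54349/2 → 4, 5.63541/1 → 5; chars 45.
Subsquare (5′×2.5′, letters a–x): 1.54349/0.0833333 → 18 → s, 0.63541/0.0416667 → 15 → p; chars sp.
Extended square (30″×15″, digits 0–9): 0.04349/0.00833333 → 5, 0.01041/0.00416667 → 2; chars 52.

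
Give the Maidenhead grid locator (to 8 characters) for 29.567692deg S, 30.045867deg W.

Shift to the Maidenhead origin (180°W, 90°S): lon 149.95413, lat 60.43231.
Field (20°×10°, letters A–R): lon ⌊149.95413/20⌋ = 7 → H; lat ⌊60.43231/10⌋ = 6 → G.
Square (2°×1°, digits 0–9): lon ⌊9.95413/2⌋ = 4; lat ⌊0.43231/1⌋ = 0.
Subsquare (5′×2.5′, letters a–x): lon ⌊1.95413/0.0833333⌋ = 23 → x; lat ⌊0.43231/0.0416667⌋ = 10 → k.
Extended square (30″×15″, digits 0–9): lon ⌊0.03747/0.00833333⌋ = 4; lat ⌊0.01564/0.00416667⌋ = 3.

HG40xk43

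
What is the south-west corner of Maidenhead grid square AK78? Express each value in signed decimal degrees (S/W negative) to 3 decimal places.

Field A=0, K=10: +0·20° lon, +10·10° lat → SW at lon -180°, lat 10°.
Square 7, 8: +7·2° lon, +8·1° lat → SW at lon -166°, lat 18°.
latitude 18.000, longitude -166.000.

18.000, -166.000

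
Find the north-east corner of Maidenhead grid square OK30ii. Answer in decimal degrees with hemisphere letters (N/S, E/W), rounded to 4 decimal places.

10.3750° N, 106.7500° E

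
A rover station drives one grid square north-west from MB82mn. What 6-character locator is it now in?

Longitude subsquare m = 12; −1 → 11 = l.
Latitude subsquare n = 13; +1 → 14 = o.

MB82lo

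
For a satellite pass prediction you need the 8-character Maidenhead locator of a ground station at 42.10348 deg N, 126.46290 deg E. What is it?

PN32fc54

Shift to the Maidenhead origin (180°W, 90°S): lon 306.46290, lat 132.10348.
Field: 306.46290/20 → 15 → P, 132.10348/10 → 13 → N; chars PN.
Square: 6.46290/2 → 3, 2.10348/1 → 2; chars 32.
Subsquare: 0.46290/0.0833333 → 5 → f, 0.10348/0.0416667 → 2 → c; chars fc.
Extended square: 0.04623/0.00833333 → 5, 0.02015/0.00416667 → 4; chars 54.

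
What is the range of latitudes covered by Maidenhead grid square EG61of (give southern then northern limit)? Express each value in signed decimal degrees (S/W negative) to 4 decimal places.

-28.7917, -28.7500

Field E=4, G=6: +4·20° lon, +6·10° lat → SW at lon -100°, lat -30°.
Square 6, 1: +6·2° lon, +1·1° lat → SW at lon -88°, lat -29°.
Subsquare o=14, f=5: +14·0.0833333° lon, +5·0.0416667° lat → SW at lon -86.8333°, lat -28.7917°.
Cell spans 0.0833333° lon × 0.0416667° lat.
south -28.7917, north -28.7500.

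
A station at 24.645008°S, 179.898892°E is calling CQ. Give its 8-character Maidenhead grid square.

Offset from 180°W / 90°S: lon 359.89889°, lat 65.35499°.
Field (20°×10°, letters A–R): 359.89889/20 → 17 → R, 65.35499/10 → 6 → G; chars RG.
Square (2°×1°, digits 0–9): 19.89889/2 → 9, 5.35499/1 → 5; chars 95.
Subsquare (5′×2.5′, letters a–x): 1.89889/0.0833333 → 22 → w, 0.35499/0.0416667 → 8 → i; chars wi.
Extended square (30″×15″, digits 0–9): 0.06556/0.00833333 → 7, 0.02166/0.00416667 → 5; chars 75.

RG95wi75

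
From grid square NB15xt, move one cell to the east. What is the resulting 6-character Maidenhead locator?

NB25at

Longitude subsquare x = 23; +1 → 24, wraps to 0 = a, carry into square.
Longitude square 1; +1 → 2.
The latitude characters are unchanged.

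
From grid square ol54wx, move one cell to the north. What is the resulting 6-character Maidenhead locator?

OL55wa

Latitude subsquare x = 23; +1 → 24, wraps to 0 = a, carry into square.
Latitude square 4; +1 → 5.
The longitude characters are unchanged.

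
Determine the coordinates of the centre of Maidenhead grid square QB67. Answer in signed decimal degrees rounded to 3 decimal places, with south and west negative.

-72.500, 153.000

Field Q=16, B=1: +16·20° lon, +1·10° lat → SW at lon 140°, lat -80°.
Square 6, 7: +6·2° lon, +7·1° lat → SW at lon 152°, lat -73°.
Cell spans 2° lon × 1° lat. Centre is SW corner plus half of each.
latitude -72.500, longitude 153.000.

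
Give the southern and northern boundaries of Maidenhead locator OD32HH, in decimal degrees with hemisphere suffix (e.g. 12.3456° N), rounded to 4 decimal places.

Field O=14, D=3: +14·20° lon, +3·10° lat → SW at lon 100°, lat -60°.
Square 3, 2: +3·2° lon, +2·1° lat → SW at lon 106°, lat -58°.
Subsquare h=7, h=7: +7·0.0833333° lon, +7·0.0416667° lat → SW at lon 106.583°, lat -57.7083°.
Cell spans 0.0833333° lon × 0.0416667° lat.
south 57.7083° S, north 57.6667° S.

57.7083° S, 57.6667° S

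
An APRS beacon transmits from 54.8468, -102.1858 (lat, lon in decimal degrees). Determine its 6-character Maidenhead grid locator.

Shift to the Maidenhead origin (180°W, 90°S): lon 77.8142, lat 144.8468.
Field: 77.8142/20 → 3 → D, 144.8468/10 → 14 → O; chars DO.
Square: 17.8142/2 → 8, 4.8468/1 → 4; chars 84.
Subsquare: 1.8142/0.0833333 → 21 → v, 0.8468/0.0416667 → 20 → u; chars vu.

DO84vu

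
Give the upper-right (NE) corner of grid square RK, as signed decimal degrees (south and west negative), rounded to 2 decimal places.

Field R=17, K=10: +17·20° lon, +10·10° lat → SW at lon 160°, lat 10°.
Cell spans 20° lon × 10° lat. NE corner is SW corner plus one full cell.
latitude 20.00, longitude 180.00.

20.00, 180.00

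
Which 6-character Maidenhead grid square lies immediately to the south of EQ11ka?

Latitude subsquare a = 0; −1 → -1, wraps to 23 = x, carry into square.
Latitude square 1; −1 → 0.
The longitude characters are unchanged.

EQ10kx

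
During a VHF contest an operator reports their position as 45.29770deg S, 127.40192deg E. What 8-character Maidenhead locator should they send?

Offset from 180°W / 90°S: lon 307.40192°, lat 44.70230°.
Field (20°×10°, letters A–R): 307.40192/20 → 15 → P, 44.70230/10 → 4 → E; chars PE.
Square (2°×1°, digits 0–9): 7.40192/2 → 3, 4.70230/1 → 4; chars 34.
Subsquare (5′×2.5′, letters a–x): 1.40192/0.0833333 → 16 → q, 0.70230/0.0416667 → 16 → q; chars qq.
Extended square (30″×15″, digits 0–9): 0.06859/0.00833333 → 8, 0.03563/0.00416667 → 8; chars 88.

PE34qq88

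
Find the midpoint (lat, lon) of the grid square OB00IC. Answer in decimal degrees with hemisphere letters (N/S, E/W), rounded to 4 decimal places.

79.8958° S, 100.7083° E

Field O=14, B=1: +14·20° lon, +1·10° lat → SW at lon 100°, lat -80°.
Square 0, 0: +0·2° lon, +0·1° lat → SW at lon 100°, lat -80°.
Subsquare i=8, c=2: +8·0.0833333° lon, +2·0.0416667° lat → SW at lon 100.667°, lat -79.9167°.
Cell spans 0.0833333° lon × 0.0416667° lat. Centre is SW corner plus half of each.
latitude 79.8958° S, longitude 100.7083° E.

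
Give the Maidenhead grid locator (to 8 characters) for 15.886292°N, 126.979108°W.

CK65mv22

Add 180° to longitude and 90° to latitude: 53.02089, 105.88629.
Field: lon ⌊53.02089/20⌋ = 2 → C; lat ⌊105.88629/10⌋ = 10 → K.
Square: lon ⌊13.02089/2⌋ = 6; lat ⌊5.88629/1⌋ = 5.
Subsquare: lon ⌊1.02089/0.0833333⌋ = 12 → m; lat ⌊0.88629/0.0416667⌋ = 21 → v.
Extended square: lon ⌊0.02089/0.00833333⌋ = 2; lat ⌊0.01129/0.00416667⌋ = 2.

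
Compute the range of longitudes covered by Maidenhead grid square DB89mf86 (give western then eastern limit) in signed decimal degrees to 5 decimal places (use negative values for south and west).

Field D=3, B=1: +3·20° lon, +1·10° lat → SW at lon -120°, lat -80°.
Square 8, 9: +8·2° lon, +9·1° lat → SW at lon -104°, lat -71°.
Subsquare m=12, f=5: +12·0.0833333° lon, +5·0.0416667° lat → SW at lon -103°, lat -70.7917°.
Extended square 8, 6: +8·0.00833333° lon, +6·0.00416667° lat → SW at lon -102.933°, lat -70.7667°.
Cell spans 0.00833333° lon × 0.00416667° lat.
west -102.93333, east -102.92500.

-102.93333, -102.92500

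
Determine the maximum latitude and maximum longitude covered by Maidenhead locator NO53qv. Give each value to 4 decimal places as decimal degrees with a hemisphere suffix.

Field N=13, O=14: +13·20° lon, +14·10° lat → SW at lon 80°, lat 50°.
Square 5, 3: +5·2° lon, +3·1° lat → SW at lon 90°, lat 53°.
Subsquare q=16, v=21: +16·0.0833333° lon, +21·0.0416667° lat → SW at lon 91.3333°, lat 53.875°.
Cell spans 0.0833333° lon × 0.0416667° lat. NE corner is SW corner plus one full cell.
latitude 53.9167° N, longitude 91.4167° E.

53.9167° N, 91.4167° E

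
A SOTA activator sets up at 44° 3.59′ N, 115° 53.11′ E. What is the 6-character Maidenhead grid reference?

ON74wb

Add 180° to longitude and 90° to latitude: 295.8852, 134.0598.
Field (20°×10°, letters A–R): 295.8852/20 → 14 → O, 134.0598/10 → 13 → N; chars ON.
Square (2°×1°, digits 0–9): 15.8852/2 → 7, 4.0598/1 → 4; chars 74.
Subsquare (5′×2.5′, letters a–x): 1.8852/0.0833333 → 22 → w, 0.0598/0.0416667 → 1 → b; chars wb.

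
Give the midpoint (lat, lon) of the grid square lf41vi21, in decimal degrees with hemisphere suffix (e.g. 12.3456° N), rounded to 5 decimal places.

Field L=11, F=5: +11·20° lon, +5·10° lat → SW at lon 40°, lat -40°.
Square 4, 1: +4·2° lon, +1·1° lat → SW at lon 48°, lat -39°.
Subsquare v=21, i=8: +21·0.0833333° lon, +8·0.0416667° lat → SW at lon 49.75°, lat -38.6667°.
Extended square 2, 1: +2·0.00833333° lon, +1·0.00416667° lat → SW at lon 49.7667°, lat -38.6625°.
Cell spans 0.00833333° lon × 0.00416667° lat. Centre is SW corner plus half of each.
latitude 38.66042° S, longitude 49.77083° E.

38.66042° S, 49.77083° E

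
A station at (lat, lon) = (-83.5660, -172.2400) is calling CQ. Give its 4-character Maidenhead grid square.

AA36

Offset from 180°W / 90°S: lon 7.76°, lat 6.43°.
Field (20°×10°, letters A–R): lon ⌊7.76/20⌋ = 0 → A; lat ⌊6.43/10⌋ = 0 → A.
Square (2°×1°, digits 0–9): lon ⌊7.76/2⌋ = 3; lat ⌊6.43/1⌋ = 6.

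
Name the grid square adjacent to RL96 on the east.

AL06

Longitude square 9; +1 → 10, wraps to 0, carry into field.
Longitude field R = 17; +1 → 18, wraps to 0 = A, wrapping around the antimeridian.
The latitude characters are unchanged.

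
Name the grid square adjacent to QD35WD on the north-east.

QD35xe

Longitude subsquare w = 22; +1 → 23 = x.
Latitude subsquare d = 3; +1 → 4 = e.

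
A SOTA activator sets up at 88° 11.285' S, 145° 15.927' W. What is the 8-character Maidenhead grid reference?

BA71it84

Add 180° to longitude and 90° to latitude: 34.73455, 1.81192.
Field (20°×10°, letters A–R): lon ⌊34.73455/20⌋ = 1 → B; lat ⌊1.81192/10⌋ = 0 → A.
Square (2°×1°, digits 0–9): lon ⌊14.73455/2⌋ = 7; lat ⌊1.81192/1⌋ = 1.
Subsquare (5′×2.5′, letters a–x): lon ⌊0.73455/0.0833333⌋ = 8 → i; lat ⌊0.81192/0.0416667⌋ = 19 → t.
Extended square (30″×15″, digits 0–9): lon ⌊0.06788/0.00833333⌋ = 8; lat ⌊0.02025/0.00416667⌋ = 4.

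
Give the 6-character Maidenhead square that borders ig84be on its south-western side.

IG84ad

Longitude subsquare b = 1; −1 → 0 = a.
Latitude subsquare e = 4; −1 → 3 = d.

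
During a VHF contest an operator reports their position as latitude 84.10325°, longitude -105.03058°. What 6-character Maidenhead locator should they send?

Add 180° to longitude and 90° to latitude: 74.9694, 174.1033.
Field: lon ⌊74.9694/20⌋ = 3 → D; lat ⌊174.1033/10⌋ = 17 → R.
Square: lon ⌊14.9694/2⌋ = 7; lat ⌊4.1033/1⌋ = 4.
Subsquare: lon ⌊0.9694/0.0833333⌋ = 11 → l; lat ⌊0.1033/0.0416667⌋ = 2 → c.

DR74lc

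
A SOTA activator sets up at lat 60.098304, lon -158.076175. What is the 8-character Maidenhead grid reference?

Add 180° to longitude and 90° to latitude: 21.92382, 150.09830.
Field: lon ⌊21.92382/20⌋ = 1 → B; lat ⌊150.09830/10⌋ = 15 → P.
Square: lon ⌊1.92382/2⌋ = 0; lat ⌊0.09830/1⌋ = 0.
Subsquare: lon ⌊1.92382/0.0833333⌋ = 23 → x; lat ⌊0.09830/0.0416667⌋ = 2 → c.
Extended square: lon ⌊0.00716/0.00833333⌋ = 0; lat ⌊0.01497/0.00416667⌋ = 3.

BP00xc03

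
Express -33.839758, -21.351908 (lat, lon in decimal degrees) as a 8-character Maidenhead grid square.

HF96hd78

Shift to the Maidenhead origin (180°W, 90°S): lon 158.64809, lat 56.16024.
Field: lon ⌊158.64809/20⌋ = 7 → H; lat ⌊56.16024/10⌋ = 5 → F.
Square: lon ⌊18.64809/2⌋ = 9; lat ⌊6.16024/1⌋ = 6.
Subsquare: lon ⌊0.64809/0.0833333⌋ = 7 → h; lat ⌊0.16024/0.0416667⌋ = 3 → d.
Extended square: lon ⌊0.06476/0.00833333⌋ = 7; lat ⌊0.03524/0.00416667⌋ = 8.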